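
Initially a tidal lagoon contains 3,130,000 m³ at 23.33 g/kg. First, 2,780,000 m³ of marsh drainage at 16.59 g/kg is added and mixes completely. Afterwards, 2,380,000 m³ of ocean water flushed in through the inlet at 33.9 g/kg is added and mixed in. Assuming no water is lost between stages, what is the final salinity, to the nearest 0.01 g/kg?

24.10 g/kg

Total salt / total volume:
Initial salt = 3,130,000×23.33 = 73,022,900
After stage 1: salt = 73,022,900 + 2,780,000×16.59 = 119,143,100; volume = 5,910,000 m³; S = 20.16 g/kg
After stage 2: salt = 119,143,100 + 2,380,000×33.9 = 199,825,100; volume = 8,290,000 m³
S = 199,825,100 / 8,290,000 = 24.1044 g/kg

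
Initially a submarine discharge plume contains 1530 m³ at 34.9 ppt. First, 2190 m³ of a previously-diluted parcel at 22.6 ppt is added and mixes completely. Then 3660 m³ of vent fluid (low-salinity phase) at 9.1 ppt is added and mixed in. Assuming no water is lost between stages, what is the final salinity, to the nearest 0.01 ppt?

18.45 ppt

Salt balance:
Initial salt = 1,530×34.9 = 53,397
After stage 1: salt = 53,397 + 2,190×22.6 = 102,891; volume = 3,720 m³; S = 27.659 ppt
After stage 2: salt = 102,891 + 3,660×9.1 = 136,197; volume = 7,380 m³
S = 136,197 / 7,380 = 18.4549 ppt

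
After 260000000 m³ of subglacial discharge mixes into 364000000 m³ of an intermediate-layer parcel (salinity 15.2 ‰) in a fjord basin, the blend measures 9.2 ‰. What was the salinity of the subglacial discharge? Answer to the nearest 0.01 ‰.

Salt balance: 364,000,000×15.2 + 260,000,000×S = 624,000,000×9.2
5,532,800,000 + 260,000,000·S = 5,740,800,000
S = (5,740,800,000 − 5,532,800,000) / 260,000,000 = 0.8 ‰

0.80 ‰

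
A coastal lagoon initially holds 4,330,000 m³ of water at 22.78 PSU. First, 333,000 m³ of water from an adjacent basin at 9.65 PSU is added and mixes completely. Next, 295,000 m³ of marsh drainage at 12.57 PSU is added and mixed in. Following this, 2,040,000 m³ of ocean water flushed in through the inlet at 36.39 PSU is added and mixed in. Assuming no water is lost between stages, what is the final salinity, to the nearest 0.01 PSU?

25.69 PSU

Mass of salt is conserved:
Initial salt = 4,330,000×22.78 = 98,637,400
After stage 1: salt = 98,637,400 + 333,000×9.65 = 101,850,850; volume = 4,663,000 m³; S = 21.842 PSU
After stage 2: salt = 101,850,850 + 295,000×12.57 = 105,559,000; volume = 4,958,000 m³; S = 21.291 PSU
After stage 3: salt = 105,559,000 + 2,040,000×36.39 = 179,794,600; volume = 6,998,000 m³
S = 179,794,600 / 6,998,000 = 25.6923 PSU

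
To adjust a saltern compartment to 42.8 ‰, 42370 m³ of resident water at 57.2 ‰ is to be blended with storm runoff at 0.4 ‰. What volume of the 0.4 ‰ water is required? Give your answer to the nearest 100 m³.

14400 m³

Salt balance: 42,370×57.2 + V×0.4 = (42,370+V)×42.8
2,423,564 + 0.4V = 1,813,436 + 42.8V
610,128 = 42.4V
V = 14,389.81 m³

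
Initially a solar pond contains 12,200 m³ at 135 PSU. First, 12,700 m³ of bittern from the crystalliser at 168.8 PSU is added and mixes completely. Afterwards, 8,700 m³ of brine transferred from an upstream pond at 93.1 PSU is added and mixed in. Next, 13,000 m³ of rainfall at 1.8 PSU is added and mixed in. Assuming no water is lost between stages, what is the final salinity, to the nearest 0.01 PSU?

99.23 PSU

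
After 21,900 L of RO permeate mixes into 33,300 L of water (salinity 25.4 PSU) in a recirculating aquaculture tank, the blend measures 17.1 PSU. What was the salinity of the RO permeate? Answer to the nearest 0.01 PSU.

4.48 PSU

Salt balance: 33,300×25.4 + 21,900×S = 55,200×17.1
845,820 + 21,900·S = 943,920
S = (943,920 − 845,820) / 21,900 = 4.4795 PSU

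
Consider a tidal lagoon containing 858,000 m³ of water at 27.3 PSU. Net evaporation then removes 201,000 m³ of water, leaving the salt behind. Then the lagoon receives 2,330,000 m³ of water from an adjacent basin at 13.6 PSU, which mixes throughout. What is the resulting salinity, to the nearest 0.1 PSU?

18.5 PSU

After evaporation: salt = 858,000×27.3 = 23,423,400; volume = 858,000 − 201,000 = 657,000 m³
After mixing: salt = 23,423,400 + 2,330,000×13.6 = 55,111,400; volume = 657,000 + 2,330,000 = 2,987,000 m³
S = 55,111,400 / 2,987,000 = 18.4504 PSU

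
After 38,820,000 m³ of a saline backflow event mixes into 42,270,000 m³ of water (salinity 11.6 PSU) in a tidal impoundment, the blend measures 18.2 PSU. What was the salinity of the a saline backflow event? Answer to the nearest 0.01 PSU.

Salt balance: 42,270,000×11.6 + 38,820,000×S = 81,090,000×18.2
490,332,000 + 38,820,000·S = 1,475,838,000
S = (1,475,838,000 − 490,332,000) / 38,820,000 = 25.3866 PSU

25.39 PSU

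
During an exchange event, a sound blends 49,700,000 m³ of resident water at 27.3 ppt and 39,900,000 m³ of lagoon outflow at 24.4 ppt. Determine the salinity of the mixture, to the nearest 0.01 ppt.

26.01 ppt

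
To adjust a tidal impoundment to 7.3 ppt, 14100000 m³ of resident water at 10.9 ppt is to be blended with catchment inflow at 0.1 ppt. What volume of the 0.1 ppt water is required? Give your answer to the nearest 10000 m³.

7050000 m³

Salt balance: 14,100,000×10.9 + V×0.1 = (14,100,000+V)×7.3
153,690,000 + 0.1V = 102,930,000 + 7.3V
50,760,000 = 7.2V
V = 7,050,000 m³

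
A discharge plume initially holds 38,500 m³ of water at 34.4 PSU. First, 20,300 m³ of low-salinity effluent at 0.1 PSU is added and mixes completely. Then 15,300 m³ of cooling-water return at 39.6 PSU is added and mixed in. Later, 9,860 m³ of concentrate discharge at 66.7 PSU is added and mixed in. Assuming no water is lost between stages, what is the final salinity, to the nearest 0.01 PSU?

30.85 PSU

Mass of salt is conserved:
Initial salt = 38,500×34.4 = 1,324,400
After stage 1: salt = 1,324,400 + 20,300×0.1 = 1,326,430; volume = 58,800 m³; S = 22.558 PSU
After stage 2: salt = 1,326,430 + 15,300×39.6 = 1,932,310; volume = 74,100 m³; S = 26.077 PSU
After stage 3: salt = 1,932,310 + 9,860×66.7 = 2,589,972; volume = 83,960 m³
S = 2,589,972 / 83,960 = 30.8477 PSU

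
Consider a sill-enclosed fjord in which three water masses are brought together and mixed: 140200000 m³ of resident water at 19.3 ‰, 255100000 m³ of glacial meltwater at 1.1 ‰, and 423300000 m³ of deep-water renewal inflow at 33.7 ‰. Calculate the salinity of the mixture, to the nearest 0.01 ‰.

21.07 ‰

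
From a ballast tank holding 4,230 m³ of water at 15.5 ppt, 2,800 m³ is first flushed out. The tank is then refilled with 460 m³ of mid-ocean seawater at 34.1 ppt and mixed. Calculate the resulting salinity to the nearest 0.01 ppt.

Remaining after removal: 1,430 m³ at 15.5 ppt (salt = 22,165)
After addition: salt = 22,165 + 460×34.1 = 37,851; volume = 1,890 m³
S = 37,851 / 1,890 = 20.027 ppt

20.03 ppt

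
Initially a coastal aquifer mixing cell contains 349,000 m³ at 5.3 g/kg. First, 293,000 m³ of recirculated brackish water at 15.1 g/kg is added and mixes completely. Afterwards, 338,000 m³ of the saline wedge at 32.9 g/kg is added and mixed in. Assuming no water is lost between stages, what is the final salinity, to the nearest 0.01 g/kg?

17.75 g/kg

Total salt / total volume:
Initial salt = 349,000×5.3 = 1,849,700
After stage 1: salt = 1,849,700 + 293,000×15.1 = 6,274,000; volume = 642,000 m³; S = 9.773 g/kg
After stage 2: salt = 6,274,000 + 338,000×32.9 = 17,394,200; volume = 980,000 m³
S = 17,394,200 / 980,000 = 17.7492 g/kg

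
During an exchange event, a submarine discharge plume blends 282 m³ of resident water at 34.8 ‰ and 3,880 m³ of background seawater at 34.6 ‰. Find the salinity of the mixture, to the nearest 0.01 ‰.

34.61 ‰

Salt balance:
salt = 282×34.8 + 3,880×34.6 = 9,813.6 + 134,248 = 144,061.6
volume = 282 + 3,880 = 4,162 m³
S = 144,061.6 / 4,162 = 34.6136 ‰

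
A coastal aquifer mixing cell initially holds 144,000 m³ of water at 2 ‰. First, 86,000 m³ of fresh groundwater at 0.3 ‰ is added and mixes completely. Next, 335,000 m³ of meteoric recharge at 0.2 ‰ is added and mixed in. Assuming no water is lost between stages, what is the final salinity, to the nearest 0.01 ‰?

Mass of salt is conserved:
Initial salt = 144,000×2 = 288,000
After stage 1: salt = 288,000 + 86,000×0.3 = 313,800; volume = 230,000 m³; S = 1.364 ‰
After stage 2: salt = 313,800 + 335,000×0.2 = 380,800; volume = 565,000 m³
S = 380,800 / 565,000 = 0.674 ‰

0.67 ‰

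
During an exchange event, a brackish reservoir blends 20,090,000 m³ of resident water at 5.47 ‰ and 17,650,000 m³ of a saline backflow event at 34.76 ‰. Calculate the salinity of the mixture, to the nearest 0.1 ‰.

19.2 ‰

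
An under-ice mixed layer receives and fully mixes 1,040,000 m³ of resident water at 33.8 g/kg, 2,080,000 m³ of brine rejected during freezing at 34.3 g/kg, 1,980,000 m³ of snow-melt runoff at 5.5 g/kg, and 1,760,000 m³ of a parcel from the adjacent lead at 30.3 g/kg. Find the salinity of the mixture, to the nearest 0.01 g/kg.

Mass of salt is conserved:
salt = 1,040,000×33.8 + 2,080,000×34.3 + 1,980,000×5.5 + 1,760,000×30.3 = 35,152,000 + 71,344,000 + 10,890,000 + 53,328,000 = 170,714,000
volume = 1,040,000 + 2,080,000 + 1,980,000 + 1,760,000 = 6,860,000 m³
S = 170,714,000 / 6,860,000 = 24.8854 g/kg

24.89 g/kg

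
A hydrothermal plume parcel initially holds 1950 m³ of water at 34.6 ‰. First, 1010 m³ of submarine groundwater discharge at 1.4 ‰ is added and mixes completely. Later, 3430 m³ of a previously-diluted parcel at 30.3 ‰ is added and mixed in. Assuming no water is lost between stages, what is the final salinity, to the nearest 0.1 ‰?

27.0 ‰

Total salt / total volume:
Initial salt = 1,950×34.6 = 67,470
After stage 1: salt = 67,470 + 1,010×1.4 = 68,884; volume = 2,960 m³; S = 23.272 ‰
After stage 2: salt = 68,884 + 3,430×30.3 = 172,813; volume = 6,390 m³
S = 172,813 / 6,390 = 27.0443 ‰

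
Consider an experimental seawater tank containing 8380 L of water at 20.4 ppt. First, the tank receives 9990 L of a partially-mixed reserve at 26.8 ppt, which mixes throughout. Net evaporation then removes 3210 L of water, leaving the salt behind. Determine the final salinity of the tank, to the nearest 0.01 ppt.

28.94 ppt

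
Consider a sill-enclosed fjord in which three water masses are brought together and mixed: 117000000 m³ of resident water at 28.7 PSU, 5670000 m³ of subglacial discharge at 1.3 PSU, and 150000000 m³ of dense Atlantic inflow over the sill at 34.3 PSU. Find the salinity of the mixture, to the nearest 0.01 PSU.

31.21 PSU

Salt balance:
salt = 117,000,000×28.7 + 5,670,000×1.3 + 150,000,000×34.3 = 3,357,900,000 + 7,371,000 + 5,145,000,000 = 8,510,271,000
volume = 117,000,000 + 5,670,000 + 150,000,000 = 272,670,000 m³
S = 8,510,271,000 / 272,670,000 = 31.2109 PSU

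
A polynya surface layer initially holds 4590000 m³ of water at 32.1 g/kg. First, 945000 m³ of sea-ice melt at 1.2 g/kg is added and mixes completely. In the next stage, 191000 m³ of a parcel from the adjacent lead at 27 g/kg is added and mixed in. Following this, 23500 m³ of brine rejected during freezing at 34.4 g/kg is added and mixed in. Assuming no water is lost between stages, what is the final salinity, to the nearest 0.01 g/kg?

26.86 g/kg

Salt balance:
Initial salt = 4,590,000×32.1 = 147,339,000
After stage 1: salt = 147,339,000 + 945,000×1.2 = 148,473,000; volume = 5,535,000 m³; S = 26.824 g/kg
After stage 2: salt = 148,473,000 + 191,000×27 = 153,630,000; volume = 5,726,000 m³; S = 26.83 g/kg
After stage 3: salt = 153,630,000 + 23,500×34.4 = 154,438,400; volume = 5,749,500 m³
S = 154,438,400 / 5,749,500 = 26.8612 g/kg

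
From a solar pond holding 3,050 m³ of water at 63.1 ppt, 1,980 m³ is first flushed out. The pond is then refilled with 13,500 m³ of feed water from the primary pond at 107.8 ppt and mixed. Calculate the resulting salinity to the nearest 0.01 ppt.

104.52 ppt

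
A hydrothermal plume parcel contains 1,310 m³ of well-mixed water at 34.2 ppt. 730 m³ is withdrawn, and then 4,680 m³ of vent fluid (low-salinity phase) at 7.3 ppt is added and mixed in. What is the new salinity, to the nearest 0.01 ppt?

Remaining after removal: 580 m³ at 34.2 ppt (salt = 19,836)
After addition: salt = 19,836 + 4,680×7.3 = 54,000; volume = 5,260 m³
S = 54,000 / 5,260 = 10.2662 ppt

10.27 ppt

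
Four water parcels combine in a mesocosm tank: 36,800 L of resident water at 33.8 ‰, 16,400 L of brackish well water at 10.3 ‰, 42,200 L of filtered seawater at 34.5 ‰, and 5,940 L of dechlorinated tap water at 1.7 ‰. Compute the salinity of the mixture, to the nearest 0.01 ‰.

28.41 ‰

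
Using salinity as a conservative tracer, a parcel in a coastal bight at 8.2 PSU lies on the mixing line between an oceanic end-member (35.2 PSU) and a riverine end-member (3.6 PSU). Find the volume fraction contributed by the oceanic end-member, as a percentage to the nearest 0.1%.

14.6%

Let g be the oceanic fraction. Salt balance per unit volume:
g×35.2 + (1−g)×3.6 = 8.2
g = (8.2 − 3.6) / (35.2 − 3.6) = 4.6/31.6 = 0.1456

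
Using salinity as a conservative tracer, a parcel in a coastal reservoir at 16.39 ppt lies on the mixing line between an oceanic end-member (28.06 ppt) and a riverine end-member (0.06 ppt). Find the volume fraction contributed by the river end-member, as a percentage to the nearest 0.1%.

41.7%

Let f be the freshwater fraction. Salt balance per unit volume:
f×0.06 + (1−f)×28.06 = 16.39
f = (28.06 − 16.39) / (28.06 − 0.06) = 11.67/28 = 0.4168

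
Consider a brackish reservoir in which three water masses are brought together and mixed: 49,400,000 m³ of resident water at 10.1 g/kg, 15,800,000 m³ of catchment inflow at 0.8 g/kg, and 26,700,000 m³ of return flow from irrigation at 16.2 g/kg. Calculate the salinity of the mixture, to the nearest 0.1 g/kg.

10.3 g/kg

By conservation of dissolved salt,
salt = 49,400,000×10.1 + 15,800,000×0.8 + 26,700,000×16.2 = 498,940,000 + 12,640,000 + 432,540,000 = 944,120,000
volume = 49,400,000 + 15,800,000 + 26,700,000 = 91,900,000 m³
S = 944,120,000 / 91,900,000 = 10.273 g/kg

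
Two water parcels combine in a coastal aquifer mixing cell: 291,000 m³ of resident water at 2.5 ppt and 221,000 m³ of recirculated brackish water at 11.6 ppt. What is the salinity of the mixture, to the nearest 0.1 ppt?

Conserving salt mass:
salt = 291,000×2.5 + 221,000×11.6 = 727,500 + 2,563,600 = 3,291,100
volume = 291,000 + 221,000 = 512,000 m³
S = 3,291,100 / 512,000 = 6.428 ppt

6.4 ppt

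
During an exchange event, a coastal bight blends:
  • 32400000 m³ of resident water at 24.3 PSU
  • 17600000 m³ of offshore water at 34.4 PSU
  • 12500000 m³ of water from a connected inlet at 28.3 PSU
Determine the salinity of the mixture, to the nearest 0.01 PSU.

27.94 PSU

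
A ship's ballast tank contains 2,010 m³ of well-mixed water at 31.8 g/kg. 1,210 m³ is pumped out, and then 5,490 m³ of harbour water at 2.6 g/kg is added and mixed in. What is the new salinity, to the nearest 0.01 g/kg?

6.31 g/kg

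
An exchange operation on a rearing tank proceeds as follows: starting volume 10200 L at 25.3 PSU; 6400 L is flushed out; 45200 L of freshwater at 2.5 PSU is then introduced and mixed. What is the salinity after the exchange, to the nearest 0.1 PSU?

4.3 PSU

Remaining after removal: 3,800 L at 25.3 PSU (salt = 96,140)
After addition: salt = 96,140 + 45,200×2.5 = 209,140; volume = 49,000 L
S = 209,140 / 49,000 = 4.2682 PSU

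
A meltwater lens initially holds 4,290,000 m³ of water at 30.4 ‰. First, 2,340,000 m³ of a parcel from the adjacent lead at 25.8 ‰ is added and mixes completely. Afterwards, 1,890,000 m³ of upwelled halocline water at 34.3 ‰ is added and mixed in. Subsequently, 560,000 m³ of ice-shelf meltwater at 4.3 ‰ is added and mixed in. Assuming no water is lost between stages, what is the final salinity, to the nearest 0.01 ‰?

Total salt / total volume:
Initial salt = 4,290,000×30.4 = 130,416,000
After stage 1: salt = 130,416,000 + 2,340,000×25.8 = 190,788,000; volume = 6,630,000 m³; S = 28.776 ‰
After stage 2: salt = 190,788,000 + 1,890,000×34.3 = 255,615,000; volume = 8,520,000 m³; S = 30.002 ‰
After stage 3: salt = 255,615,000 + 560,000×4.3 = 258,023,000; volume = 9,080,000 m³
S = 258,023,000 / 9,080,000 = 28.4166 ‰

28.42 ‰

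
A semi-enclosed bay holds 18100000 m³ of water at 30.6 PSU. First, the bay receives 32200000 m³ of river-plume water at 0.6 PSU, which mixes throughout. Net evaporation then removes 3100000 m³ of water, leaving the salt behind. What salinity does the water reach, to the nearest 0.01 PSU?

After mixing: salt = 18,100,000×30.6 + 32,200,000×0.6 = 573,180,000; volume = 50,300,000 m³
After evaporation: salt unchanged = 573,180,000; volume = 50,300,000 − 3,100,000 = 47,200,000 m³
S = 573,180,000 / 47,200,000 = 12.1436 PSU

12.14 PSU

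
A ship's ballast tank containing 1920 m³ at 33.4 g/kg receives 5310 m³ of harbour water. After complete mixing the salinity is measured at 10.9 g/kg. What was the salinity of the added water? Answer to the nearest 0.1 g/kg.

Salt balance: 1,920×33.4 + 5,310×S = 7,230×10.9
64,128 + 5,310·S = 78,807
S = (78,807 − 64,128) / 5,310 = 2.7644 g/kg

2.8 g/kg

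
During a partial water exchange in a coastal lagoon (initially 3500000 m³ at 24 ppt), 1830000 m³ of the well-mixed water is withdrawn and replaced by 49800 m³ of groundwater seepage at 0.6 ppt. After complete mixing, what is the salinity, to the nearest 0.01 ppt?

23.32 ppt

Remaining after removal: 1,670,000 m³ at 24 ppt (salt = 40,080,000)
After addition: salt = 40,080,000 + 49,800×0.6 = 40,109,880; volume = 1,719,800 m³
S = 40,109,880 / 1,719,800 = 23.3224 ppt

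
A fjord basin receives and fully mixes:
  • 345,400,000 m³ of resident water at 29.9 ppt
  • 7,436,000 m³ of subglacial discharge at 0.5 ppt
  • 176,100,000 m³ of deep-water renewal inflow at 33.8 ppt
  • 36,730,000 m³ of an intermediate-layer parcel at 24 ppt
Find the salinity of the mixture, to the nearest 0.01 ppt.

Salt balance:
salt = 345,400,000×29.9 + 7,436,000×0.5 + 176,100,000×33.8 + 36,730,000×24 = 10,327,460,000 + 3,718,000 + 5,952,180,000 + 881,520,000 = 17,164,878,000
volume = 345,400,000 + 7,436,000 + 176,100,000 + 36,730,000 = 565,666,000 m³
S = 17,164,878,000 / 565,666,000 = 30.3445 ppt

30.34 ppt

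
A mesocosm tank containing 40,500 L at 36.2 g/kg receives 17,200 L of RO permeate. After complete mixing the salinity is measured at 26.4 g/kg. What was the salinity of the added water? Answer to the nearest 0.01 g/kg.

3.32 g/kg

Salt balance: 40,500×36.2 + 17,200×S = 57,700×26.4
1,466,100 + 17,200·S = 1,523,280
S = (1,523,280 − 1,466,100) / 17,200 = 3.3244 g/kg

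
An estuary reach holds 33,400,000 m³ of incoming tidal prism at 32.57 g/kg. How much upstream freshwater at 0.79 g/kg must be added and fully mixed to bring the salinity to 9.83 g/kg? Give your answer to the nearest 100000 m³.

Salt balance: 33,400,000×32.57 + V×0.79 = (33,400,000+V)×9.83
1,087,838,000 + 0.79V = 328,322,000 + 9.83V
759,516,000 = 9.04V
V = 84,017,256.64 m³

84000000 m³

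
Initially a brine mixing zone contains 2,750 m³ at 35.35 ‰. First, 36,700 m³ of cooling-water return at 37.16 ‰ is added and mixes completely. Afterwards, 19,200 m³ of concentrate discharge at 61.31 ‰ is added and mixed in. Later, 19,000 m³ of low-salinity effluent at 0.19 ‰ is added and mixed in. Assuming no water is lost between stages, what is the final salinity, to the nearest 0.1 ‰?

Salt balance:
Initial salt = 2,750×35.35 = 97,212.5
After stage 1: salt = 97,212.5 + 36,700×37.16 = 1,460,984.5; volume = 39,450 m³; S = 37.034 ‰
After stage 2: salt = 1,460,984.5 + 19,200×61.31 = 2,638,136.5; volume = 58,650 m³; S = 44.981 ‰
After stage 3: salt = 2,638,136.5 + 19,000×0.19 = 2,641,746.5; volume = 77,650 m³
S = 2,641,746.5 / 77,650 = 34.0212 ‰

34.0 ‰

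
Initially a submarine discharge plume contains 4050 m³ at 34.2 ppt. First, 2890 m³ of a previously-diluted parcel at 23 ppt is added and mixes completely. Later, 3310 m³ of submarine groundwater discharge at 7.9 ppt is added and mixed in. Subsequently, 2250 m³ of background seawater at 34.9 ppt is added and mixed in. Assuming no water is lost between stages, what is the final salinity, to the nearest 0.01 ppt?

Conserving salt mass:
Initial salt = 4,050×34.2 = 138,510
After stage 1: salt = 138,510 + 2,890×23 = 204,980; volume = 6,940 m³; S = 29.536 ppt
After stage 2: salt = 204,980 + 3,310×7.9 = 231,129; volume = 10,250 m³; S = 22.549 ppt
After stage 3: salt = 231,129 + 2,250×34.9 = 309,654; volume = 12,500 m³
S = 309,654 / 12,500 = 24.7723 ppt

24.77 ppt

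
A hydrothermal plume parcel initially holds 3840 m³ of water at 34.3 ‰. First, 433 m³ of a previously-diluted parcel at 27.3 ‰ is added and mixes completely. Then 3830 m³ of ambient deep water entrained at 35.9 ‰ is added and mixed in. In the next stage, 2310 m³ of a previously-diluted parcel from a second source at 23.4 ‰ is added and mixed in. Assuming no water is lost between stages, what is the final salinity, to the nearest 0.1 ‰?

32.2 ‰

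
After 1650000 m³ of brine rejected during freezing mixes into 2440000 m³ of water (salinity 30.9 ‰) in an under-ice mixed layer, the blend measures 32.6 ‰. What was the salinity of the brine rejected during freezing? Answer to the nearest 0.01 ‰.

35.11 ‰

Salt balance: 2,440,000×30.9 + 1,650,000×S = 4,090,000×32.6
75,396,000 + 1,650,000·S = 133,334,000
S = (133,334,000 − 75,396,000) / 1,650,000 = 35.1139 ‰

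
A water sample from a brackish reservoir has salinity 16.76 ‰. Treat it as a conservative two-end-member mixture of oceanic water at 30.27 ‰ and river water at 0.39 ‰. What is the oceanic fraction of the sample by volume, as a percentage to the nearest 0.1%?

54.8%

Let g be the oceanic fraction. Salt balance per unit volume:
g×30.27 + (1−g)×0.39 = 16.76
g = (16.76 − 0.39) / (30.27 − 0.39) = 16.37/29.88 = 0.5479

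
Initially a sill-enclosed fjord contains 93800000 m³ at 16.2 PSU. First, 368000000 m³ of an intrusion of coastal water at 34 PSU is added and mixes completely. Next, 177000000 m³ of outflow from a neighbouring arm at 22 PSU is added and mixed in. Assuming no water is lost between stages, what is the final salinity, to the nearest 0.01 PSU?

28.06 PSU

Salt balance:
Initial salt = 93,800,000×16.2 = 1,519,560,000
After stage 1: salt = 1,519,560,000 + 368,000,000×34 = 14,031,560,000; volume = 461,800,000 m³; S = 30.384 PSU
After stage 2: salt = 14,031,560,000 + 177,000,000×22 = 17,925,560,000; volume = 638,800,000 m³
S = 17,925,560,000 / 638,800,000 = 28.0613 PSU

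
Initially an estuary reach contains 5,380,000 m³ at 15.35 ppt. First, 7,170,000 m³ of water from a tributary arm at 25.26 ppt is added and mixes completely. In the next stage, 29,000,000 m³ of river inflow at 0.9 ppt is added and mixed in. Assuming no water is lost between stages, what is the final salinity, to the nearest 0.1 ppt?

Total salt / total volume:
Initial salt = 5,380,000×15.35 = 82,583,000
After stage 1: salt = 82,583,000 + 7,170,000×25.26 = 263,697,200; volume = 12,550,000 m³; S = 21.012 ppt
After stage 2: salt = 263,697,200 + 29,000,000×0.9 = 289,797,200; volume = 41,550,000 m³
S = 289,797,200 / 41,550,000 = 6.9747 ppt

7.0 ppt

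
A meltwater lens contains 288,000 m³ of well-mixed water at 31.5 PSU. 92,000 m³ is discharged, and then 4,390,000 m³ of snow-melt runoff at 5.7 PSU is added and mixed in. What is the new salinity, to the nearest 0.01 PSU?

Remaining after removal: 196,000 m³ at 31.5 PSU (salt = 6,174,000)
After addition: salt = 6,174,000 + 4,390,000×5.7 = 31,197,000; volume = 4,586,000 m³
S = 31,197,000 / 4,586,000 = 6.8027 PSU

6.80 PSU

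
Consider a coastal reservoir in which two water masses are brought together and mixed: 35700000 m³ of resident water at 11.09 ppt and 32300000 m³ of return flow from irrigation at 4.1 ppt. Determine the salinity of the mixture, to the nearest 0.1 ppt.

7.8 ppt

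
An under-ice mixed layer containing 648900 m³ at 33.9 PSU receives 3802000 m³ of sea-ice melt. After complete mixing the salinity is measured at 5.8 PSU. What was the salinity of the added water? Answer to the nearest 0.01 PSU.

1.00 PSU

Salt balance: 648,900×33.9 + 3,802,000×S = 4,450,900×5.8
21,997,710 + 3,802,000·S = 25,815,220
S = (25,815,220 − 21,997,710) / 3,802,000 = 1.0041 PSU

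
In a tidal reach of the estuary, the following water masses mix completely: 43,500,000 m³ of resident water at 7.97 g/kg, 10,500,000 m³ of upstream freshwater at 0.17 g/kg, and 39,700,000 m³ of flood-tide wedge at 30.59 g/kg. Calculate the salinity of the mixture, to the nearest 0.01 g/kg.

16.68 g/kg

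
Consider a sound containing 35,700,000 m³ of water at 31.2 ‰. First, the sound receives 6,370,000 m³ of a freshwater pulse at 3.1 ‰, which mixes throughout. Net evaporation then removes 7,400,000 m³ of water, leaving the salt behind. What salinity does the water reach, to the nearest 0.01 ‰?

After mixing: salt = 35,700,000×31.2 + 6,370,000×3.1 = 1,133,587,000; volume = 42,070,000 m³
After evaporation: salt unchanged = 1,133,587,000; volume = 42,070,000 − 7,400,000 = 34,670,000 m³
S = 1,133,587,000 / 34,670,000 = 32.6965 ‰

32.70 ‰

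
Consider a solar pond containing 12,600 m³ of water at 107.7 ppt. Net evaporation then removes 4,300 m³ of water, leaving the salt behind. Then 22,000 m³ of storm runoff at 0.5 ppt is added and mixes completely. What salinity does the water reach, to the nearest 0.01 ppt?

45.15 ppt

After evaporation: salt = 12,600×107.7 = 1,357,020; volume = 12,600 − 4,300 = 8,300 m³
After mixing: salt = 1,357,020 + 22,000×0.5 = 1,368,020; volume = 8,300 + 22,000 = 30,300 m³
S = 1,368,020 / 30,300 = 45.1492 ppt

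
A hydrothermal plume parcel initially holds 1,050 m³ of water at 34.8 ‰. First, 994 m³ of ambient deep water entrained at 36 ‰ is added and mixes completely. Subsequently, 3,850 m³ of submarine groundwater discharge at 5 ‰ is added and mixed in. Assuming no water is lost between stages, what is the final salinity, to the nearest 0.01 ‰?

15.54 ‰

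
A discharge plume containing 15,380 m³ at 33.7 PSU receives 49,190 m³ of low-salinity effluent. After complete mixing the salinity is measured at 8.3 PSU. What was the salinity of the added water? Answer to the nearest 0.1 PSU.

0.4 PSU

Salt balance: 15,380×33.7 + 49,190×S = 64,570×8.3
518,306 + 49,190·S = 535,931
S = (535,931 − 518,306) / 49,190 = 0.3583 PSU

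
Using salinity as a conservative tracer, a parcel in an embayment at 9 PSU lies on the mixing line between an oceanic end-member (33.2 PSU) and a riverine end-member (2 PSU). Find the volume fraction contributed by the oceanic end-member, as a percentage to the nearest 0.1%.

Let g be the oceanic fraction. Salt balance per unit volume:
g×33.2 + (1−g)×2 = 9
g = (9 − 2) / (33.2 − 2) = 7/31.2 = 0.2244

22.4%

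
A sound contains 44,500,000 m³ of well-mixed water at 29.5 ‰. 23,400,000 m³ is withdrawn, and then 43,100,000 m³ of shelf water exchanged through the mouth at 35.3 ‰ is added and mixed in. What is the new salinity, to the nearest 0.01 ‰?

Remaining after removal: 21,100,000 m³ at 29.5 ‰ (salt = 622,450,000)
After addition: salt = 622,450,000 + 43,100,000×35.3 = 2,143,880,000; volume = 64,200,000 m³
S = 2,143,880,000 / 64,200,000 = 33.3938 ‰

33.39 ‰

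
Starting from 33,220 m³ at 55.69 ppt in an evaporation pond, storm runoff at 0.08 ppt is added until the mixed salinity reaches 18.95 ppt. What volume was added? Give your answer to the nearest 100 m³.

64700 m³

Salt balance: 33,220×55.69 + V×0.08 = (33,220+V)×18.95
1,850,021.8 + 0.08V = 629,519 + 18.95V
1,220,502.8 = 18.87V
V = 64,679.53 m³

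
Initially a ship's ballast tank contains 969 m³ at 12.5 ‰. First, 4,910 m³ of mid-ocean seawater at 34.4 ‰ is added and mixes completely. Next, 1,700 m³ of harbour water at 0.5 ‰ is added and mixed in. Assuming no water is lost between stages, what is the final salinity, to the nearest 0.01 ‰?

Total salt / total volume:
Initial salt = 969×12.5 = 12,112.5
After stage 1: salt = 12,112.5 + 4,910×34.4 = 181,016.5; volume = 5,879 m³; S = 30.79 ‰
After stage 2: salt = 181,016.5 + 1,700×0.5 = 181,866.5; volume = 7,579 m³
S = 181,866.5 / 7,579 = 23.9961 ‰

24.00 ‰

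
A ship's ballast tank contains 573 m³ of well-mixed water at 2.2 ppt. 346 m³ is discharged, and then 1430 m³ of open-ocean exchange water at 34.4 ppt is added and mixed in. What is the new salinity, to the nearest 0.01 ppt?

29.99 ppt

Remaining after removal: 227 m³ at 2.2 ppt (salt = 499.4)
After addition: salt = 499.4 + 1,430×34.4 = 49,691.4; volume = 1,657 m³
S = 49,691.4 / 1,657 = 29.9888 ppt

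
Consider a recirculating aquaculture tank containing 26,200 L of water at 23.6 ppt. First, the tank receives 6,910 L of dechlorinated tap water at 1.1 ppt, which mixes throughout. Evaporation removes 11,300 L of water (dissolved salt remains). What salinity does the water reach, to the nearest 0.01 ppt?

28.70 ppt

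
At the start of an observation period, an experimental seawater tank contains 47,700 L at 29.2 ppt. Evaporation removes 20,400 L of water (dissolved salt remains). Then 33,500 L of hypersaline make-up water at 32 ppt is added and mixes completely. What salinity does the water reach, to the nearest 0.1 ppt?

After evaporation: salt = 47,700×29.2 = 1,392,840; volume = 47,700 − 20,400 = 27,300 L
After mixing: salt = 1,392,840 + 33,500×32 = 2,464,840; volume = 27,300 + 33,500 = 60,800 L
S = 2,464,840 / 60,800 = 40.5401 ppt

40.5 ppt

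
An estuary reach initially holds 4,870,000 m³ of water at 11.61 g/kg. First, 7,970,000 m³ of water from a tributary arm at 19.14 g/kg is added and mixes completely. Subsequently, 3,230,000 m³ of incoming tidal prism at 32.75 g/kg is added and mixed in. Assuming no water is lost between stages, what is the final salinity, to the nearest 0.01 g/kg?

Total salt / total volume:
Initial salt = 4,870,000×11.61 = 56,540,700
After stage 1: salt = 56,540,700 + 7,970,000×19.14 = 209,086,500; volume = 12,840,000 m³; S = 16.284 g/kg
After stage 2: salt = 209,086,500 + 3,230,000×32.75 = 314,869,000; volume = 16,070,000 m³
S = 314,869,000 / 16,070,000 = 19.5936 g/kg

19.59 g/kg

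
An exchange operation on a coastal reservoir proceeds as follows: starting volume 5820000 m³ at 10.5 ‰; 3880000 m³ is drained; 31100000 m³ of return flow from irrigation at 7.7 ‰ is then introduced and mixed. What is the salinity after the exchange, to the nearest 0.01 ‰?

7.86 ‰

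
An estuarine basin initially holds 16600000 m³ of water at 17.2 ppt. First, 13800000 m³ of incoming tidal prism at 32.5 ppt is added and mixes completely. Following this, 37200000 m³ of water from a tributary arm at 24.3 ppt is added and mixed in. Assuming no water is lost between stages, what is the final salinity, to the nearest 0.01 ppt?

Weighted by volume,
Initial salt = 16,600,000×17.2 = 285,520,000
After stage 1: salt = 285,520,000 + 13,800,000×32.5 = 734,020,000; volume = 30,400,000 m³; S = 24.145 ppt
After stage 2: salt = 734,020,000 + 37,200,000×24.3 = 1,637,980,000; volume = 67,600,000 m³
S = 1,637,980,000 / 67,600,000 = 24.2305 ppt

24.23 ppt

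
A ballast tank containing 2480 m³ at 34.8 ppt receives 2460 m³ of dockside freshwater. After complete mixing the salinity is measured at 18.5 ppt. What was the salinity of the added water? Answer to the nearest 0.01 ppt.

Salt balance: 2,480×34.8 + 2,460×S = 4,940×18.5
86,304 + 2,460·S = 91,390
S = (91,390 − 86,304) / 2,460 = 2.0675 ppt

2.07 ppt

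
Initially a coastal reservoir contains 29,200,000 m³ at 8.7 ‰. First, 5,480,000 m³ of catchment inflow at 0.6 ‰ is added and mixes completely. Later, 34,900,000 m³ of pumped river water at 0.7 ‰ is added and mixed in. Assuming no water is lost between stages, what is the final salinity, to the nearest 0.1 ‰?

4.0 ‰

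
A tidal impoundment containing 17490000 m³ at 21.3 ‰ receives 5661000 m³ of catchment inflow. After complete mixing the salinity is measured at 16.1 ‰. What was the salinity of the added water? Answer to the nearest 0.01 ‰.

Salt balance: 17,490,000×21.3 + 5,661,000×S = 23,151,000×16.1
372,537,000 + 5,661,000·S = 372,731,100
S = (372,731,100 − 372,537,000) / 5,661,000 = 0.0343 ‰

0.03 ‰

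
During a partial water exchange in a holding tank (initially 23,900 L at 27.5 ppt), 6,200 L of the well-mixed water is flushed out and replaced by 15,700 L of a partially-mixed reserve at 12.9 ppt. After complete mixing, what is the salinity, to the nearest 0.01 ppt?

Remaining after removal: 17,700 L at 27.5 ppt (salt = 486,750)
After addition: salt = 486,750 + 15,700×12.9 = 689,280; volume = 33,400 L
S = 689,280 / 33,400 = 20.6371 ppt

20.64 ppt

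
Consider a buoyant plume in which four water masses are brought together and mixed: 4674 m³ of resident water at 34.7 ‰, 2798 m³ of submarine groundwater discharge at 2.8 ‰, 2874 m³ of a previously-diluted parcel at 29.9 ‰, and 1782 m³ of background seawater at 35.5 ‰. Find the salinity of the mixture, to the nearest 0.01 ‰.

Mass of salt is conserved:
salt = 4,674×34.7 + 2,798×2.8 + 2,874×29.9 + 1,782×35.5 = 162,187.8 + 7,834.4 + 85,932.6 + 63,261 = 319,215.8
volume = 4,674 + 2,798 + 2,874 + 1,782 = 12,128 m³
S = 319,215.8 / 12,128 = 26.3206 ‰

26.32 ‰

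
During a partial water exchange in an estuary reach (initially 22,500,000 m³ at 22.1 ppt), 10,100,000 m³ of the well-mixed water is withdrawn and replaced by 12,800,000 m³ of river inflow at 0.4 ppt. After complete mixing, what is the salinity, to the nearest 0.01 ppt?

11.08 ppt

Remaining after removal: 12,400,000 m³ at 22.1 ppt (salt = 274,040,000)
After addition: salt = 274,040,000 + 12,800,000×0.4 = 279,160,000; volume = 25,200,000 m³
S = 279,160,000 / 25,200,000 = 11.0778 ppt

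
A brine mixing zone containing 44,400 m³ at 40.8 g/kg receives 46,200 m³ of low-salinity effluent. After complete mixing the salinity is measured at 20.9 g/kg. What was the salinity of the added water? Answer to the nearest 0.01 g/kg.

Salt balance: 44,400×40.8 + 46,200×S = 90,600×20.9
1,811,520 + 46,200·S = 1,893,540
S = (1,893,540 − 1,811,520) / 46,200 = 1.7753 g/kg

1.78 g/kg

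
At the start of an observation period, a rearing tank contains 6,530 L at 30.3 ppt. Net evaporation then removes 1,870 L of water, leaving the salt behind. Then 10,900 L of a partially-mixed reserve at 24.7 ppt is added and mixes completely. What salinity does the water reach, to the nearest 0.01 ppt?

30.02 ppt

After evaporation: salt = 6,530×30.3 = 197,859; volume = 6,530 − 1,870 = 4,660 L
After mixing: salt = 197,859 + 10,900×24.7 = 467,089; volume = 4,660 + 10,900 = 15,560 L
S = 467,089 / 15,560 = 30.0186 ppt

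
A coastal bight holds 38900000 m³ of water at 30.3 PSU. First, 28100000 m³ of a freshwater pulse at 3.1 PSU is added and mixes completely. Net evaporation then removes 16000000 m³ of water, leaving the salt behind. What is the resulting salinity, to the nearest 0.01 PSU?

24.82 PSU

After mixing: salt = 38,900,000×30.3 + 28,100,000×3.1 = 1,265,780,000; volume = 67,000,000 m³
After evaporation: salt unchanged = 1,265,780,000; volume = 67,000,000 − 16,000,000 = 51,000,000 m³
S = 1,265,780,000 / 51,000,000 = 24.8192 PSU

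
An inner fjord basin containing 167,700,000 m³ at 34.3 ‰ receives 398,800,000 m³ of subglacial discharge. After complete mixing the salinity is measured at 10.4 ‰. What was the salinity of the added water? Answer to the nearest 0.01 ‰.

Salt balance: 167,700,000×34.3 + 398,800,000×S = 566,500,000×10.4
5,752,110,000 + 398,800,000·S = 5,891,600,000
S = (5,891,600,000 − 5,752,110,000) / 398,800,000 = 0.3498 ‰

0.35 ‰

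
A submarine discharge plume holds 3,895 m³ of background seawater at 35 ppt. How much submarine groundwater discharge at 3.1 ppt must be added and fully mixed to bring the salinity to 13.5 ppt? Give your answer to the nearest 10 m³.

Salt balance: 3,895×35 + V×3.1 = (3,895+V)×13.5
136,325 + 3.1V = 52,582.5 + 13.5V
83,742.5 = 10.4V
V = 8,052.16 m³

8050 m³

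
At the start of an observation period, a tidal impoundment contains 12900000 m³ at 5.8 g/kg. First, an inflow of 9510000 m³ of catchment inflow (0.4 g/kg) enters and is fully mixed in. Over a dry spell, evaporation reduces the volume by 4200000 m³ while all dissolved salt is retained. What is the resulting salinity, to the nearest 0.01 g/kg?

4.32 g/kg

After mixing: salt = 12,900,000×5.8 + 9,510,000×0.4 = 78,624,000; volume = 22,410,000 m³
After evaporation: salt unchanged = 78,624,000; volume = 22,410,000 − 4,200,000 = 18,210,000 m³
S = 78,624,000 / 18,210,000 = 4.3176 g/kg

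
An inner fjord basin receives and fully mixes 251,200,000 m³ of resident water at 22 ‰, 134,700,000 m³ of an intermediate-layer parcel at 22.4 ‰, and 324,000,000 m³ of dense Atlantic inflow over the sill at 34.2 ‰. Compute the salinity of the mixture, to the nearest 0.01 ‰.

27.64 ‰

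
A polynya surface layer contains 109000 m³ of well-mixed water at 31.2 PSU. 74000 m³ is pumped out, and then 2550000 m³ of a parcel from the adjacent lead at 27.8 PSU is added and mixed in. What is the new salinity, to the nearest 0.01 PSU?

Remaining after removal: 35,000 m³ at 31.2 PSU (salt = 1,092,000)
After addition: salt = 1,092,000 + 2,550,000×27.8 = 71,982,000; volume = 2,585,000 m³
S = 71,982,000 / 2,585,000 = 27.846 PSU

27.85 PSU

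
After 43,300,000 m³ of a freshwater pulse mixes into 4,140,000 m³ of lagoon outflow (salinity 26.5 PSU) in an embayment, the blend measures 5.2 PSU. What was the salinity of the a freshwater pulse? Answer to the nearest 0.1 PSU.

3.2 PSU

Salt balance: 4,140,000×26.5 + 43,300,000×S = 47,440,000×5.2
109,710,000 + 43,300,000·S = 246,688,000
S = (246,688,000 − 109,710,000) / 43,300,000 = 3.1635 PSU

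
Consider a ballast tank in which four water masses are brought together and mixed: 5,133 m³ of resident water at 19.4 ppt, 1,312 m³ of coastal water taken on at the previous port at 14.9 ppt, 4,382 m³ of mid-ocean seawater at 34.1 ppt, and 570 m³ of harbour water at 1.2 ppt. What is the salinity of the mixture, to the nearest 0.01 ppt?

By conservation of dissolved salt,
salt = 5,133×19.4 + 1,312×14.9 + 4,382×34.1 + 570×1.2 = 99,580.2 + 19,548.8 + 149,426.2 + 684 = 269,239.2
volume = 5,133 + 1,312 + 4,382 + 570 = 11,397 m³
S = 269,239.2 / 11,397 = 23.6237 ppt

23.62 ppt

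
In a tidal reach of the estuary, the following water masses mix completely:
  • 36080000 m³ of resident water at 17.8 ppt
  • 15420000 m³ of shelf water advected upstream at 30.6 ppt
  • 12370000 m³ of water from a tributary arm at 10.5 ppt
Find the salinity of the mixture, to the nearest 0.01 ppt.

Total salt / total volume:
salt = 36,080,000×17.8 + 15,420,000×30.6 + 12,370,000×10.5 = 642,224,000 + 471,852,000 + 129,885,000 = 1,243,961,000
volume = 36,080,000 + 15,420,000 + 12,370,000 = 63,870,000 m³
S = 1,243,961,000 / 63,870,000 = 19.4765 ppt

19.48 ppt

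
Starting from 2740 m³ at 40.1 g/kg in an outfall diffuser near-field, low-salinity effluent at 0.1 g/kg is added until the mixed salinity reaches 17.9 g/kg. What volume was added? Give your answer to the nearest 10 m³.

Salt balance: 2,740×40.1 + V×0.1 = (2,740+V)×17.9
109,874 + 0.1V = 49,046 + 17.9V
60,828 = 17.8V
V = 3,417.3 m³

3420 m³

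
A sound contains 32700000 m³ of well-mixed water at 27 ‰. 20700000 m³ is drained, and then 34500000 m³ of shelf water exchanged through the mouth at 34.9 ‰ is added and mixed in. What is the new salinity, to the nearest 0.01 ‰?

Remaining after removal: 12,000,000 m³ at 27 ‰ (salt = 324,000,000)
After addition: salt = 324,000,000 + 34,500,000×34.9 = 1,528,050,000; volume = 46,500,000 m³
S = 1,528,050,000 / 46,500,000 = 32.8613 ‰

32.86 ‰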